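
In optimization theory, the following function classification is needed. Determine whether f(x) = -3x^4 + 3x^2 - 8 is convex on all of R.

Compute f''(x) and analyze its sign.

f(x) = -3x^4 + 3x^2 - 8
f'(x) = -12x^3 + 6x
f''(x) = -36x^2 + 6
f''(x) = -36x^2 + 6 -> -inf as |x| -> inf
Therefore, f is not globally convex on R.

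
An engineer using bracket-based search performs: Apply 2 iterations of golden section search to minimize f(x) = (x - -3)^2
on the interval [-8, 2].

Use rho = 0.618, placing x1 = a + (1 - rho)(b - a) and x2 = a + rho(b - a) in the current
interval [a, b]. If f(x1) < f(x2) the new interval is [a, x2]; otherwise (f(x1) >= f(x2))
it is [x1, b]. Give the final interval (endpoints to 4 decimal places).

Golden section search for min of f(x) = (x - -3)^2 on [-8, 2].
Each step: x1 = a + (1 - rho)(b - a), x2 = a + rho(b - a); if f(x1) < f(x2) keep [a, x2], otherwise keep [x1, b].
Step 1: [-8.0000, 2.0000], x1=-4.1800 (f=1.3924), x2=-1.8200 (f=1.3924); f(x1) = f(x2) (tie, not '<') => keep [-4.1800, 2.0000]
Step 2: [-4.1800, 2.0000], x1=-1.8192 (f=1.3942), x2=-0.3608 (f=6.9656); f(x1) < f(x2) => keep [-4.1800, -0.3608]
Final interval: [-4.1800, -0.3608]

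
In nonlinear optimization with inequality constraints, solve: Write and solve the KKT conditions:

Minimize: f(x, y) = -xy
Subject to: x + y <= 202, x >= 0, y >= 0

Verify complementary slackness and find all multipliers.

Problem: min -xy s.t. x + y <= 202 (multiplier lambda), x >= 0 (mu_x), y >= 0 (mu_y)
KKT stationarity: -y + lambda - mu_x = 0, -x + lambda - mu_y = 0, with lambda, mu_x, mu_y >= 0
Complementary slackness: lambda*(x + y - 202) = 0, mu_x*x = 0, mu_y*y = 0
If lambda = 0: y = -mu_x <= 0 and x = -mu_y <= 0 force x = y = 0 with f = 0; but x = y = 101 is feasible with f = -10201 < 0, so this is not the minimum. Hence lambda > 0 and x + y = 202.
Try x > 0, y > 0 (so mu_x = mu_y = 0): y = lambda, x = lambda => x = y = lambda
x + y = 202 => 2*lambda = 202 => lambda = 101
x* = y* = 101 > 0, consistent with mu_x = mu_y = 0.
(Any feasible point with x = 0 or y = 0 has f = 0 > -10201, so the minimum is not on those boundaries.)
min(-xy) = -10201 (i.e. max xy = 10201)
Multipliers: lambda = 101, mu_x = 0, mu_y = 0
Complementary slackness: lambda*(x + y - 202) = 101*(101 + 101 - 202) = 0, mu_x*x = 0*101 = 0, mu_y*y = 0*101 = 0. Satisfied.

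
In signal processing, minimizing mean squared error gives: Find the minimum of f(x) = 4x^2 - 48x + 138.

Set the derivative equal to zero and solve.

f(x) = 4x^2 - 48x + 138
f'(x) = 8x + (-48) = 0
x = 48/8 = 6
f(6) = -6
Since f''(x) = 8 > 0, this is a minimum.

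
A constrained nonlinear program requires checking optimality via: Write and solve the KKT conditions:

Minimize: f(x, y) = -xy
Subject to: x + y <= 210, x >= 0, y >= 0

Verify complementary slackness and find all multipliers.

Problem: min -xy s.t. x + y <= 210 (multiplier lambda), x >= 0 (mu_x), y >= 0 (mu_y)
KKT stationarity: -y + lambda - mu_x = 0, -x + lambda - mu_y = 0, with lambda, mu_x, mu_y >= 0
Complementary slackness: lambda*(x + y - 210) = 0, mu_x*x = 0, mu_y*y = 0
If lambda = 0: y = -mu_x <= 0 and x = -mu_y <= 0 force x = y = 0 with f = 0; but x = y = 105 is feasible with f = -11025 < 0, so this is not the minimum. Hence lambda > 0 and x + y = 210.
Try x > 0, y > 0 (so mu_x = mu_y = 0): y = lambda, x = lambda => x = y = lambda
x + y = 210 => 2*lambda = 210 => lambda = 105
x* = y* = 105 > 0, consistent with mu_x = mu_y = 0.
(Any feasible point with x = 0 or y = 0 has f = 0 > -11025, so the minimum is not on those boundaries.)
min(-xy) = -11025 (i.e. max xy = 11025)
Multipliers: lambda = 105, mu_x = 0, mu_y = 0
Complementary slackness: lambda*(x + y - 210) = 105*(105 + 105 - 210) = 0, mu_x*x = 0*105 = 0, mu_y*y = 0*105 = 0. Satisfied.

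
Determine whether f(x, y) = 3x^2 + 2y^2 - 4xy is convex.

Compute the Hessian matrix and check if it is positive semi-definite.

f(x,y) = 3x^2 + 2y^2 - 4xy
Hessian H = [[6, -4], [-4, 4]]
trace(H) = 10, det(H) = 8
Eigenvalues: (10 +/- sqrt(68)) / 2 = 9.123, 0.8769
Since both eigenvalues > 0, f is convex.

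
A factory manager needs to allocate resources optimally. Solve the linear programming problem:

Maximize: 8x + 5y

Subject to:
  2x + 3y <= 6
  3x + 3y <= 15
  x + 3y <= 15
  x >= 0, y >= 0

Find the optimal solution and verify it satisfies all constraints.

Feasible vertices: (0, 0), (0, 2), (3, 0)
Objective 8x + 5y at each vertex:
  (0, 0): 0
  (0, 2): 10
  (3, 0): 24
Maximum is 24 at (3, 0).
Verify constraints at (x, y) = (3, 0):
  2*3 + 3*0 = 6 <= 6 (active)
  3*3 + 3*0 = 9 <= 15
  1*3 + 3*0 = 3 <= 15
  x = 3 >= 0, y = 0 >= 0. All constraints satisfied.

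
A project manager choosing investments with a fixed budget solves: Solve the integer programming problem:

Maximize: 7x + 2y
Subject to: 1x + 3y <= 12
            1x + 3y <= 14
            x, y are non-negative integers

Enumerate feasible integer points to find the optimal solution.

Constraint 1: 1x + 3y <= 12
Constraint 2: 1x + 3y <= 14
Feasible x range (need y >= 0): 0 <= x <= min(12/1, 14/1) => x in {0, ..., 12}.
Enumerate feasible integer points row by row (the coefficient of y is 2 > 0, so for each x the largest feasible y gives the best value):
  x = 0: y <= min((12 - 1*0)/3, (14 - 1*0)/3) => y in {0, ..., 4}; best 7*0 + 2*4 = 8
  x = 1: y <= min((12 - 1*1)/3, (14 - 1*1)/3) => y in {0, ..., 3}; best 7*1 + 2*3 = 13
  x = 2: y <= min((12 - 1*2)/3, (14 - 1*2)/3) => y in {0, ..., 3}; best 7*2 + 2*3 = 20
  x = 3: y <= min((12 - 1*3)/3, (14 - 1*3)/3) => y in {0, ..., 3}; best 7*3 + 2*3 = 27
  x = 4: y <= min((12 - 1*4)/3, (14 - 1*4)/3) => y in {0, ..., 2}; best 7*4 + 2*2 = 32
  x = 5: y <= min((12 - 1*5)/3, (14 - 1*5)/3) => y in {0, ..., 2}; best 7*5 + 2*2 = 39
  x = 6: y <= min((12 - 1*6)/3, (14 - 1*6)/3) => y in {0, ..., 2}; best 7*6 + 2*2 = 46
  x = 7: y <= min((12 - 1*7)/3, (14 - 1*7)/3) => y in {0, ..., 1}; best 7*7 + 2*1 = 51
  x = 8: y <= min((12 - 1*8)/3, (14 - 1*8)/3) => y in {0, ..., 1}; best 7*8 + 2*1 = 58
  x = 9: y <= min((12 - 1*9)/3, (14 - 1*9)/3) => y in {0, ..., 1}; best 7*9 + 2*1 = 65
  x = 10: y <= min((12 - 1*10)/3, (14 - 1*10)/3) => y in {0}; best 7*10 + 2*0 = 70
  x = 11: y <= min((12 - 1*11)/3, (14 - 1*11)/3) => y in {0}; best 7*11 + 2*0 = 77
  x = 12: y <= min((12 - 1*12)/3, (14 - 1*12)/3) => y in {0}; best 7*12 + 2*0 = 84
The maximum 7x + 2y = 84 is achieved at x = 12, y = 0.
Check: 1*12 + 3*0 = 12 <= 12 and 1*12 + 3*0 = 12 <= 14.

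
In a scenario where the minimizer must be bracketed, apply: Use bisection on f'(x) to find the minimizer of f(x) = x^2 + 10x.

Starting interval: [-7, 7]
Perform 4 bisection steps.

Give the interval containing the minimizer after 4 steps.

Finding critical point of f(x) = x^2 + 10x using bisection on f'(x) = 2x + 10.
f'(x) = 0 when x = -5.
Starting interval: [-7, 7]
Step 1: mid = 0, f'(mid) = 10, new interval = [-7, 0]
Step 2: mid = -7/2, f'(mid) = 3, new interval = [-7, -7/2]
Step 3: mid = -21/4, f'(mid) = -1/2, new interval = [-21/4, -7/2]
Step 4: mid = -35/8, f'(mid) = 5/4, new interval = [-21/4, -35/8]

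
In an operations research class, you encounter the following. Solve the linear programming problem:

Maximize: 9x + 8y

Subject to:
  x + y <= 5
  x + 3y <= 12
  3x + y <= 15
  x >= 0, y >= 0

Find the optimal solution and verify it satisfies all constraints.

Feasible vertices: (0, 0), (0, 4), (3/2, 7/2), (5, 0)
Objective 9x + 8y at each vertex:
  (0, 0): 0
  (0, 4): 32
  (3/2, 7/2): 83/2
  (5, 0): 45
Maximum is 45 at (5, 0).
Verify constraints at (x, y) = (5, 0):
  1*5 + 1*0 = 5 <= 5 (active)
  1*5 + 3*0 = 5 <= 12
  3*5 + 1*0 = 15 <= 15 (active)
  x = 5 >= 0, y = 0 >= 0. All constraints satisfied.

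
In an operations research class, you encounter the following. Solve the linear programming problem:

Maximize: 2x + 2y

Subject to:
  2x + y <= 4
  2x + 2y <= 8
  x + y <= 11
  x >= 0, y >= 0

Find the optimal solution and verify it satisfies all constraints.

Feasible vertices: (0, 0), (0, 4), (2, 0)
Objective 2x + 2y at each vertex:
  (0, 0): 0
  (0, 4): 8
  (2, 0): 4
Maximum is 8 at (0, 4).
Verify constraints at (x, y) = (0, 4):
  2*0 + 1*4 = 4 <= 4 (active)
  2*0 + 2*4 = 8 <= 8 (active)
  1*0 + 1*4 = 4 <= 11
  x = 0 >= 0, y = 4 >= 0. All constraints satisfied.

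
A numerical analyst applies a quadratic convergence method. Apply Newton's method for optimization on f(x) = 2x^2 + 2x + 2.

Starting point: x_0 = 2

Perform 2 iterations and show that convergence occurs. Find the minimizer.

f(x) = 2x^2 + 2x + 2, f'(x) = 4x + (2), f''(x) = 4
Step 1: f'(2) = 10, x_1 = 2 - 10/4 = -1/2
Step 2: f'(-1/2) = 0, x_2 = -1/2 (converged)
Newton's method converges in 1 step for quadratics.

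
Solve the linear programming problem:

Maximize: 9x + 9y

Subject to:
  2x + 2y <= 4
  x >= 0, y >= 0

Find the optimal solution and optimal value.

The feasible region has vertices at [(0, 0), (2, 0), (0, 2)].
Checking objective 9x + 9y at each vertex:
  (0, 0): 9*0 + 9*0 = 0
  (2, 0): 9*2 + 9*0 = 18
  (0, 2): 9*0 + 9*2 = 18
Maximum is 18 at (2, 0).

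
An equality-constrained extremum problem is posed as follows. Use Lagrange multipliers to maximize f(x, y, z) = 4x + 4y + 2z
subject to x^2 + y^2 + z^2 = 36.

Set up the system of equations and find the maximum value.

Lagrange conditions: 4 = 2*lambda*x, 4 = 2*lambda*y, 2 = 2*lambda*z
So x:4 = y:4 = z:2, i.e. x = 4t, y = 4t, z = 2t
Constraint: t^2*(4^2 + 4^2 + 2^2) = 36
  t^2 * 36 = 36  =>  t = sqrt(1)
Maximum = 4*4t + 4*4t + 2*2t = 36*sqrt(1) = 36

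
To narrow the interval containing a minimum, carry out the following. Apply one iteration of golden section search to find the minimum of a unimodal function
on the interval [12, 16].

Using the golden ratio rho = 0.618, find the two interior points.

Golden section search on [12, 16].
Golden ratio rho = 0.618 (approx).
Interior points:
  x_1 = 12 + (1-0.618)*4 = 13.5280
  x_2 = 12 + 0.618*4 = 14.4720
Compare f(x_1) and f(x_2) to determine which subinterval to keep.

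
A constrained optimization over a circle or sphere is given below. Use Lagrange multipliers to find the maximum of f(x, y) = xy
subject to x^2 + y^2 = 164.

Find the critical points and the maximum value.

Lagrange conditions: y = 2*lambda*x and x = 2*lambda*y
If x = 0 then y = 0, violating the constraint, so x, y != 0.
Dividing: y/x = x/y => x^2 = y^2 => y = x or y = -x
Constraint: 2x^2 = 164 => x^2 = 82 => x = +/-sqrt(82)
Critical points: (sqrt(82), sqrt(82)), (-sqrt(82), -sqrt(82)), (sqrt(82), -sqrt(82)), (-sqrt(82), sqrt(82))
  y = x:  xy = x^2 = 82  at (sqrt(82), sqrt(82)) and (-sqrt(82), -sqrt(82))
  y = -x: xy = -x^2 = -82 at (sqrt(82), -sqrt(82)) and (-sqrt(82), sqrt(82))
Maximum xy = 82 at (sqrt(82), sqrt(82)) and (-sqrt(82), -sqrt(82))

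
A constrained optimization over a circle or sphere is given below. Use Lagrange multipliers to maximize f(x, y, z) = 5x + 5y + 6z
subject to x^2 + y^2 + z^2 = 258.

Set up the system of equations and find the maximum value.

Lagrange conditions: 5 = 2*lambda*x, 5 = 2*lambda*y, 6 = 2*lambda*z
So x:5 = y:5 = z:6, i.e. x = 5t, y = 5t, z = 6t
Constraint: t^2*(5^2 + 5^2 + 6^2) = 258
  t^2 * 86 = 258  =>  t = sqrt(3)
Maximum = 5*5t + 5*5t + 6*6t = 86*sqrt(3) = sqrt(22188)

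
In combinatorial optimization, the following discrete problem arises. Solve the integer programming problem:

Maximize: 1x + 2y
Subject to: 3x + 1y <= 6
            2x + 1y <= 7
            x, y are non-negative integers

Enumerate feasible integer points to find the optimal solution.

Constraint 1: 3x + 1y <= 6
Constraint 2: 2x + 1y <= 7
Feasible x range (need y >= 0): 0 <= x <= min(6/3, 7/2) => x in {0, ..., 2}.
Enumerate feasible integer points row by row (the coefficient of y is 2 > 0, so for each x the largest feasible y gives the best value):
  x = 0: y <= min((6 - 3*0)/1, (7 - 2*0)/1) => y in {0, ..., 6}; best 1*0 + 2*6 = 12
  x = 1: y <= min((6 - 3*1)/1, (7 - 2*1)/1) => y in {0, ..., 3}; best 1*1 + 2*3 = 7
  x = 2: y <= min((6 - 3*2)/1, (7 - 2*2)/1) => y in {0}; best 1*2 + 2*0 = 2
The maximum 1x + 2y = 12 is achieved at x = 0, y = 6.
Check: 3*0 + 1*6 = 6 <= 6 and 2*0 + 1*6 = 6 <= 7.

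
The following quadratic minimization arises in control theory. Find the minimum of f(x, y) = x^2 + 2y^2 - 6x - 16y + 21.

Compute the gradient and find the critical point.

f(x,y) = x^2 + 2y^2 - 6x - 16y + 21
df/dx = 2x + (-6) = 0  =>  x = 3
df/dy = 4y + (-16) = 0  =>  y = 4
f(3, 4) = 1*(3)^2 + 2*(4)^2 + -6*(3) + -16*(4) + 21 = -20
Hessian is diagonal with entries 2, 4 > 0, so this is a minimum.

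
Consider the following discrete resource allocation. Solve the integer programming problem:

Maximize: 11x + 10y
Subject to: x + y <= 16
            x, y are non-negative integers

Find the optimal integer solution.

Objective: 11x + 10y, constraint: x + y <= 16
Coefficient of x is 11 >= coefficient of y is 10, so allocate the entire budget to x.
Optimal: x = 16, y = 0, value = 176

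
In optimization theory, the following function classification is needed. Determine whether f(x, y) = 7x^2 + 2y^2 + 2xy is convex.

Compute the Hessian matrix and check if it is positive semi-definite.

f(x,y) = 7x^2 + 2y^2 + 2xy
Hessian H = [[14, 2], [2, 4]]
trace(H) = 18, det(H) = 52
Eigenvalues: (18 +/- sqrt(116)) / 2 = 14.39, 3.615
Since both eigenvalues > 0, f is convex.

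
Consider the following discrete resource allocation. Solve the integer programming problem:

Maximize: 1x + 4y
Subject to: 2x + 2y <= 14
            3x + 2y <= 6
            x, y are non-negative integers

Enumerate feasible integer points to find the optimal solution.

Constraint 1: 2x + 2y <= 14
Constraint 2: 3x + 2y <= 6
Feasible x range (need y >= 0): 0 <= x <= min(14/2, 6/3) => x in {0, ..., 2}.
Enumerate feasible integer points row by row (the coefficient of y is 4 > 0, so for each x the largest feasible y gives the best value):
  x = 0: y <= min((14 - 2*0)/2, (6 - 3*0)/2) => y in {0, ..., 3}; best 1*0 + 4*3 = 12
  x = 1: y <= min((14 - 2*1)/2, (6 - 3*1)/2) => y in {0, ..., 1}; best 1*1 + 4*1 = 5
  x = 2: y <= min((14 - 2*2)/2, (6 - 3*2)/2) => y in {0}; best 1*2 + 4*0 = 2
The maximum 1x + 4y = 12 is achieved at x = 0, y = 3.
Check: 2*0 + 2*3 = 6 <= 14 and 3*0 + 2*3 = 6 <= 6.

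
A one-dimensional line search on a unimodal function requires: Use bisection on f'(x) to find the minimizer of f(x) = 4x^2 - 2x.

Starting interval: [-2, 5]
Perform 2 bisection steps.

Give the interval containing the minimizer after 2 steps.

Finding critical point of f(x) = 4x^2 - 2x using bisection on f'(x) = 8x + -2.
f'(x) = 0 when x = 1/4.
Starting interval: [-2, 5]
Step 1: mid = 3/2, f'(mid) = 10, new interval = [-2, 3/2]
Step 2: mid = -1/4, f'(mid) = -4, new interval = [-1/4, 3/2]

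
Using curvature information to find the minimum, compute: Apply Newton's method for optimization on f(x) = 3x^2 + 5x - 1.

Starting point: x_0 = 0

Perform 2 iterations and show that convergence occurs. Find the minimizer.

f(x) = 3x^2 + 5x - 1, f'(x) = 6x + (5), f''(x) = 6
Step 1: f'(0) = 5, x_1 = 0 - 5/6 = -5/6
Step 2: f'(-5/6) = 0, x_2 = -5/6 (converged)
Newton's method converges in 1 step for quadratics.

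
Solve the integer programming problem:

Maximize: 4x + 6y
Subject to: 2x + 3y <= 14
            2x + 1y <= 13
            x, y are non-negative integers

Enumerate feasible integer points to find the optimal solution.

Constraint 1: 2x + 3y <= 14
Constraint 2: 2x + 1y <= 13
Feasible x range (need y >= 0): 0 <= x <= min(14/2, 13/2) => x in {0, ..., 6}.
Enumerate feasible integer points row by row (the coefficient of y is 6 > 0, so for each x the largest feasible y gives the best value):
  x = 0: y <= min((14 - 2*0)/3, (13 - 2*0)/1) => y in {0, ..., 4}; best 4*0 + 6*4 = 24
  x = 1: y <= min((14 - 2*1)/3, (13 - 2*1)/1) => y in {0, ..., 4}; best 4*1 + 6*4 = 28
  x = 2: y <= min((14 - 2*2)/3, (13 - 2*2)/1) => y in {0, ..., 3}; best 4*2 + 6*3 = 26
  x = 3: y <= min((14 - 2*3)/3, (13 - 2*3)/1) => y in {0, ..., 2}; best 4*3 + 6*2 = 24
  x = 4: y <= min((14 - 2*4)/3, (13 - 2*4)/1) => y in {0, ..., 2}; best 4*4 + 6*2 = 28
  x = 5: y <= min((14 - 2*5)/3, (13 - 2*5)/1) => y in {0, ..., 1}; best 4*5 + 6*1 = 26
  x = 6: y <= min((14 - 2*6)/3, (13 - 2*6)/1) => y in {0}; best 4*6 + 6*0 = 24
The maximum 4x + 6y = 28 is achieved at x = 1, y = 4.
(The same value 28 is also attained at (4, 2).)
Check: 2*1 + 3*4 = 14 <= 14 and 2*1 + 1*4 = 6 <= 13.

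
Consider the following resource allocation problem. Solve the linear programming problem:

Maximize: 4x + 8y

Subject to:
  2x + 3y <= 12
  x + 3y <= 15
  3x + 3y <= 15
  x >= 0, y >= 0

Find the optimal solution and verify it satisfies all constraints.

Feasible vertices: (0, 0), (0, 4), (3, 2), (5, 0)
Objective 4x + 8y at each vertex:
  (0, 0): 0
  (0, 4): 32
  (3, 2): 28
  (5, 0): 20
Maximum is 32 at (0, 4).
Verify constraints at (x, y) = (0, 4):
  2*0 + 3*4 = 12 <= 12 (active)
  1*0 + 3*4 = 12 <= 15
  3*0 + 3*4 = 12 <= 15
  x = 0 >= 0, y = 4 >= 0. All constraints satisfied.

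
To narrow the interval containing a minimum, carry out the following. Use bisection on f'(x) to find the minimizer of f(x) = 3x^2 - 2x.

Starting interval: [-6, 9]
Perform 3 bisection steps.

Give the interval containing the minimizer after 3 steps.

Finding critical point of f(x) = 3x^2 - 2x using bisection on f'(x) = 6x + -2.
f'(x) = 0 when x = 1/3.
Starting interval: [-6, 9]
Step 1: mid = 3/2, f'(mid) = 7, new interval = [-6, 3/2]
Step 2: mid = -9/4, f'(mid) = -31/2, new interval = [-9/4, 3/2]
Step 3: mid = -3/8, f'(mid) = -17/4, new interval = [-3/8, 3/2]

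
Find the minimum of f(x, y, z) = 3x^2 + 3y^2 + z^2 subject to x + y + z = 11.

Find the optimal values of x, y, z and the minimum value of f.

Using Lagrange multipliers on f = 3x^2 + 3y^2 + z^2 with constraint x + y + z = 11:
Conditions: 2*3*x = lambda, 2*3*y = lambda, 2*1*z = lambda
So x = lambda/6, y = lambda/6, z = lambda/2
Substituting into constraint: lambda * (5/6) = 11
lambda = 66/5
x = 11/5, y = 11/5, z = 33/5
Minimum value = 363/5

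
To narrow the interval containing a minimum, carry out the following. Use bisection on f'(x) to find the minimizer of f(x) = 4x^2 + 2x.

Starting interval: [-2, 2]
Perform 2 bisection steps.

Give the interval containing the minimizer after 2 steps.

Finding critical point of f(x) = 4x^2 + 2x using bisection on f'(x) = 8x + 2.
f'(x) = 0 when x = -1/4.
Starting interval: [-2, 2]
Step 1: mid = 0, f'(mid) = 2, new interval = [-2, 0]
Step 2: mid = -1, f'(mid) = -6, new interval = [-1, 0]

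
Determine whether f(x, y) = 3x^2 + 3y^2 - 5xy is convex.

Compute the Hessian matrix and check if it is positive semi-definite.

f(x,y) = 3x^2 + 3y^2 - 5xy
Hessian H = [[6, -5], [-5, 6]]
trace(H) = 12, det(H) = 11
Eigenvalues: (12 +/- sqrt(100)) / 2 = 11, 1
Since both eigenvalues > 0, f is convex.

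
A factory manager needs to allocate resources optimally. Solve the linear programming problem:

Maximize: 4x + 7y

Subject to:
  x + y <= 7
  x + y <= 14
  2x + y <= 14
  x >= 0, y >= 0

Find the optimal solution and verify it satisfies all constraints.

Feasible vertices: (0, 0), (0, 7), (7, 0)
Objective 4x + 7y at each vertex:
  (0, 0): 0
  (0, 7): 49
  (7, 0): 28
Maximum is 49 at (0, 7).
Verify constraints at (x, y) = (0, 7):
  1*0 + 1*7 = 7 <= 7 (active)
  1*0 + 1*7 = 7 <= 14
  2*0 + 1*7 = 7 <= 14
  x = 0 >= 0, y = 7 >= 0. All constraints satisfied.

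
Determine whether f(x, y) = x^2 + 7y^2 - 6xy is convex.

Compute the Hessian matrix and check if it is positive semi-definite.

f(x,y) = x^2 + 7y^2 - 6xy
Hessian H = [[2, -6], [-6, 14]]
trace(H) = 16, det(H) = -8
Eigenvalues: (16 +/- sqrt(288)) / 2 = 16.49, -0.4853
Since not both eigenvalues positive, f is neither convex nor concave.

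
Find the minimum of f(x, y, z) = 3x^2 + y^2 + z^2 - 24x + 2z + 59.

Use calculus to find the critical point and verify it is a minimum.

f(x,y,z) = 3x^2 + y^2 + z^2 - 24x + 2z + 59
df/dx = 6x + (-24) = 0 => x = 4
df/dy = 2y + (0) = 0 => y = 0
df/dz = 2z + (2) = 0 => z = -1
f(4,0,-1) = 3*(4)^2 + 1*(0)^2 + 1*(-1)^2 + -24*(4) + 2*(-1) + 59 = 10
Hessian is diagonal with entries 6, 2, 2 > 0, confirmed minimum.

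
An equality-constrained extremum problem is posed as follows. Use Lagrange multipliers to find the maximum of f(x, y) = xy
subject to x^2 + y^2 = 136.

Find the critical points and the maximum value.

Lagrange conditions: y = 2*lambda*x and x = 2*lambda*y
If x = 0 then y = 0, violating the constraint, so x, y != 0.
Dividing: y/x = x/y => x^2 = y^2 => y = x or y = -x
Constraint: 2x^2 = 136 => x^2 = 68 => x = +/-sqrt(68)
Critical points: (sqrt(68), sqrt(68)), (-sqrt(68), -sqrt(68)), (sqrt(68), -sqrt(68)), (-sqrt(68), sqrt(68))
  y = x:  xy = x^2 = 68  at (sqrt(68), sqrt(68)) and (-sqrt(68), -sqrt(68))
  y = -x: xy = -x^2 = -68 at (sqrt(68), -sqrt(68)) and (-sqrt(68), sqrt(68))
Maximum xy = 68 at (sqrt(68), sqrt(68)) and (-sqrt(68), -sqrt(68))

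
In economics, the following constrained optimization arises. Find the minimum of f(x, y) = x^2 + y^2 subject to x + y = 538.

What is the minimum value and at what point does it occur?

Substitute y = 538 - x into f(x,y) = x^2 + y^2:
g(x) = x^2 + (538 - x)^2 = 2x^2 - 1076x + 289444
g'(x) = 4x - 1076 = 0  =>  x = 269
y = 538 - 269 = 269
Minimum value = 269^2 + 269^2 = 144722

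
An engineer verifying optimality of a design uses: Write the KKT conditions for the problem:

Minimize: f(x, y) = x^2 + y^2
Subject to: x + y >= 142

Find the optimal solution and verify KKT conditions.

KKT conditions for min x^2 + y^2 s.t. x + y >= 142:
Stationarity: 2x = mu, 2y = mu
So x = y = mu/2.
Complementary slackness: mu*(x + y - 142) = 0
Primal feasibility: x + y >= 142; dual feasibility: mu >= 0
If mu = 0 then x = y = 0, but 0 + 0 < 142 is infeasible, so the constraint is active.
Constraint active: x + y = 2*(mu/2) = 142 => mu = 142
x = y = 71, f = 10082
Verify: stationarity 2*71 = 142 = mu; primal 71 + 71 = 142 >= 142; dual mu = 142 >= 0; complementary slackness 142*(142 - 142) = 0. All KKT conditions hold.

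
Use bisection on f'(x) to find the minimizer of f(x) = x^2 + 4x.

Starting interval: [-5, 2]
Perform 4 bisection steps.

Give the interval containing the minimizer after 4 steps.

Finding critical point of f(x) = x^2 + 4x using bisection on f'(x) = 2x + 4.
f'(x) = 0 when x = -2.
Starting interval: [-5, 2]
Step 1: mid = -3/2, f'(mid) = 1, new interval = [-5, -3/2]
Step 2: mid = -13/4, f'(mid) = -5/2, new interval = [-13/4, -3/2]
Step 3: mid = -19/8, f'(mid) = -3/4, new interval = [-19/8, -3/2]
Step 4: mid = -31/16, f'(mid) = 1/8, new interval = [-19/8, -31/16]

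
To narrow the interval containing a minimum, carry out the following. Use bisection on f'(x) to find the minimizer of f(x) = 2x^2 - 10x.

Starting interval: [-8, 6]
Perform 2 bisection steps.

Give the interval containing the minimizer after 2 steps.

Finding critical point of f(x) = 2x^2 - 10x using bisection on f'(x) = 4x + -10.
f'(x) = 0 when x = 5/2.
Starting interval: [-8, 6]
Step 1: mid = -1, f'(mid) = -14, new interval = [-1, 6]
Step 2: mid = 5/2, f'(mid) = 0, new interval = [5/2, 5/2]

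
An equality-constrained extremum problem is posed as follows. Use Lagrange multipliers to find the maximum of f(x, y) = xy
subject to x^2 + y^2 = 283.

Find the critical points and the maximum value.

Lagrange conditions: y = 2*lambda*x and x = 2*lambda*y
If x = 0 then y = 0, violating the constraint, so x, y != 0.
Dividing: y/x = x/y => x^2 = y^2 => y = x or y = -x
Constraint: 2x^2 = 283 => x^2 = 283/2 => x = +/-sqrt(283/2)
Critical points: (sqrt(283/2), sqrt(283/2)), (-sqrt(283/2), -sqrt(283/2)), (sqrt(283/2), -sqrt(283/2)), (-sqrt(283/2), sqrt(283/2))
  y = x:  xy = x^2 = 283/2  at (sqrt(283/2), sqrt(283/2)) and (-sqrt(283/2), -sqrt(283/2))
  y = -x: xy = -x^2 = -283/2 at (sqrt(283/2), -sqrt(283/2)) and (-sqrt(283/2), sqrt(283/2))
Maximum xy = 283/2 at (sqrt(283/2), sqrt(283/2)) and (-sqrt(283/2), -sqrt(283/2))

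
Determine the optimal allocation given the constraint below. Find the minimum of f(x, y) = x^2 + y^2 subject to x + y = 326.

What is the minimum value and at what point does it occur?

Substitute y = 326 - x into f(x,y) = x^2 + y^2:
g(x) = x^2 + (326 - x)^2 = 2x^2 - 652x + 106276
g'(x) = 4x - 652 = 0  =>  x = 163
y = 326 - 163 = 163
Minimum value = 163^2 + 163^2 = 53138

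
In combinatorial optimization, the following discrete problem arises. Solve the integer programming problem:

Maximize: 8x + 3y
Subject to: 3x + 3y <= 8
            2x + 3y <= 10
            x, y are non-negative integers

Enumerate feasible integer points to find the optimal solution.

Constraint 1: 3x + 3y <= 8
Constraint 2: 2x + 3y <= 10
Feasible x range (need y >= 0): 0 <= x <= min(8/3, 10/2) => x in {0, ..., 2}.
Enumerate feasible integer points row by row (the coefficient of y is 3 > 0, so for each x the largest feasible y gives the best value):
  x = 0: y <= min((8 - 3*0)/3, (10 - 2*0)/3) => y in {0, ..., 2}; best 8*0 + 3*2 = 6
  x = 1: y <= min((8 - 3*1)/3, (10 - 2*1)/3) => y in {0, ..., 1}; best 8*1 + 3*1 = 11
  x = 2: y <= min((8 - 3*2)/3, (10 - 2*2)/3) => y in {0}; best 8*2 + 3*0 = 16
The maximum 8x + 3y = 16 is achieved at x = 2, y = 0.
Check: 3*2 + 3*0 = 6 <= 8 and 2*2 + 3*0 = 4 <= 10.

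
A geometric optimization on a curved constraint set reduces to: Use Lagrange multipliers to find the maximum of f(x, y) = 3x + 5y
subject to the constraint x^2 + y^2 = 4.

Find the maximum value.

Set up Lagrange conditions: grad f = lambda * grad g
  3 = 2*lambda*x
  5 = 2*lambda*y
From these: x/y = 3/5, so x = 3t, y = 5t for some t.
Substitute into constraint: (3t)^2 + (5t)^2 = 4
  t^2 * 34 = 4
  t = sqrt(4/34)
Maximum = 3*x + 5*y = (3^2 + 5^2)*t = 34 * sqrt(4/34) = sqrt(136)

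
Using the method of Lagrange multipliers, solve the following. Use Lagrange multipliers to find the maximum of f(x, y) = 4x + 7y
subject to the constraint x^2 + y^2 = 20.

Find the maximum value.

Set up Lagrange conditions: grad f = lambda * grad g
  4 = 2*lambda*x
  7 = 2*lambda*y
From these: x/y = 4/7, so x = 4t, y = 7t for some t.
Substitute into constraint: (4t)^2 + (7t)^2 = 20
  t^2 * 65 = 20
  t = sqrt(20/65)
Maximum = 4*x + 7*y = (4^2 + 7^2)*t = 65 * sqrt(20/65) = sqrt(1300)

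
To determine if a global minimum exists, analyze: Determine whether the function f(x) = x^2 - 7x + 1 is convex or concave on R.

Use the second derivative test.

f(x) = x^2 - 7x + 1
f'(x) = 2x - 7
f''(x) = 2
Since f''(x) = 2 > 0 for all x, f is convex on R.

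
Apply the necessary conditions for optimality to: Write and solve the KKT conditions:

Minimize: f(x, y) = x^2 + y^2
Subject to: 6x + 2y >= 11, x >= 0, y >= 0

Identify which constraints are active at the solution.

KKT conditions for min x^2 + y^2 s.t. 6x + 2y >= 11, x >= 0, y >= 0:
Stationarity: 2x = mu*6 + mu_x, 2y = mu*2 + mu_y, with mu, mu_x, mu_y >= 0
Complementary slackness: mu*(6x + 2y - 11) = 0, mu_x*x = 0, mu_y*y = 0
(0, 0) is infeasible (6*0 + 2*0 < 11), so if mu = 0 stationarity would force x = mu_x/2 >= 0, y = mu_y/2 >= 0 with mu_x*x = mu_y*y = 0, i.e. x = y = 0: contradiction. Hence mu > 0 and 6x + 2y = 11 is active.
Try x > 0, y > 0 (so mu_x = mu_y = 0): x = 6*mu/2, y = 2*mu/2
Substitute: 6*(6*mu/2) + 2*(2*mu/2) = 11
  mu*40/2 = 11 => mu = 11/20
x* = 33/20 > 0, y* = 11/20 > 0, consistent with mu_x = mu_y = 0.
f is convex and the constraints are linear, so this KKT point is the global minimum.
f* = 121/40
Active constraints: 6x + 2y >= 11 (holds with equality, mu = 11/20 > 0); x >= 0 and y >= 0 are inactive (mu_x = mu_y = 0).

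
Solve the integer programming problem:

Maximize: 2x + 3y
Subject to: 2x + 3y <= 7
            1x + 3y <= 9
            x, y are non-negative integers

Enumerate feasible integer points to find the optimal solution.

Constraint 1: 2x + 3y <= 7
Constraint 2: 1x + 3y <= 9
Feasible x range (need y >= 0): 0 <= x <= min(7/2, 9/1) => x in {0, ..., 3}.
Enumerate feasible integer points row by row (the coefficient of y is 3 > 0, so for each x the largest feasible y gives the best value):
  x = 0: y <= min((7 - 2*0)/3, (9 - 1*0)/3) => y in {0, ..., 2}; best 2*0 + 3*2 = 6
  x = 1: y <= min((7 - 2*1)/3, (9 - 1*1)/3) => y in {0, ..., 1}; best 2*1 + 3*1 = 5
  x = 2: y <= min((7 - 2*2)/3, (9 - 1*2)/3) => y in {0, ..., 1}; best 2*2 + 3*1 = 7
  x = 3: y <= min((7 - 2*3)/3, (9 - 1*3)/3) => y in {0}; best 2*3 + 3*0 = 6
The maximum 2x + 3y = 7 is achieved at x = 2, y = 1.
Check: 2*2 + 3*1 = 7 <= 7 and 1*2 + 3*1 = 5 <= 9.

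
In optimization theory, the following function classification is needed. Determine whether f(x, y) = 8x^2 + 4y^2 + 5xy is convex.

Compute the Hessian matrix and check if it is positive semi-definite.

f(x,y) = 8x^2 + 4y^2 + 5xy
Hessian H = [[16, 5], [5, 8]]
trace(H) = 24, det(H) = 103
Eigenvalues: (24 +/- sqrt(164)) / 2 = 18.4, 5.597
Since both eigenvalues > 0, f is convex.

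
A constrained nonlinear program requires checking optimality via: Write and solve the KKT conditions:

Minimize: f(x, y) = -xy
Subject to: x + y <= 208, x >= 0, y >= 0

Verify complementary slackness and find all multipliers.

Problem: min -xy s.t. x + y <= 208 (multiplier lambda), x >= 0 (mu_x), y >= 0 (mu_y)
KKT stationarity: -y + lambda - mu_x = 0, -x + lambda - mu_y = 0, with lambda, mu_x, mu_y >= 0
Complementary slackness: lambda*(x + y - 208) = 0, mu_x*x = 0, mu_y*y = 0
If lambda = 0: y = -mu_x <= 0 and x = -mu_y <= 0 force x = y = 0 with f = 0; but x = y = 104 is feasible with f = -10816 < 0, so this is not the minimum. Hence lambda > 0 and x + y = 208.
Try x > 0, y > 0 (so mu_x = mu_y = 0): y = lambda, x = lambda => x = y = lambda
x + y = 208 => 2*lambda = 208 => lambda = 104
x* = y* = 104 > 0, consistent with mu_x = mu_y = 0.
(Any feasible point with x = 0 or y = 0 has f = 0 > -10816, so the minimum is not on those boundaries.)
min(-xy) = -10816 (i.e. max xy = 10816)
Multipliers: lambda = 104, mu_x = 0, mu_y = 0
Complementary slackness: lambda*(x + y - 208) = 104*(104 + 104 - 208) = 0, mu_x*x = 0*104 = 0, mu_y*y = 0*104 = 0. Satisfied.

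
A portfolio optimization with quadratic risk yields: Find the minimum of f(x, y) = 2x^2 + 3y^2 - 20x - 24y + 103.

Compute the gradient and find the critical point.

f(x,y) = 2x^2 + 3y^2 - 20x - 24y + 103
df/dx = 4x + (-20) = 0  =>  x = 5
df/dy = 6y + (-24) = 0  =>  y = 4
f(5, 4) = 2*(5)^2 + 3*(4)^2 + -20*(5) + -24*(4) + 103 = 5
Hessian is diagonal with entries 4, 6 > 0, so this is a minimum.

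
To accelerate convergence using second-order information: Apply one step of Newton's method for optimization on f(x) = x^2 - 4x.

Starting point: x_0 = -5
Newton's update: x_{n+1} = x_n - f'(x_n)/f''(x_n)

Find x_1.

f(x) = x^2 - 4x
f'(x) = 2x + (-4), f''(x) = 2
Newton step: x_1 = x_0 - f'(x_0)/f''(x_0)
f'(-5) = -14
x_1 = -5 - -14/2 = 2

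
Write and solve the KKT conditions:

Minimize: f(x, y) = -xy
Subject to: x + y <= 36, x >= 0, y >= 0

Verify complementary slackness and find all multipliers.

Problem: min -xy s.t. x + y <= 36 (multiplier lambda), x >= 0 (mu_x), y >= 0 (mu_y)
KKT stationarity: -y + lambda - mu_x = 0, -x + lambda - mu_y = 0, with lambda, mu_x, mu_y >= 0
Complementary slackness: lambda*(x + y - 36) = 0, mu_x*x = 0, mu_y*y = 0
If lambda = 0: y = -mu_x <= 0 and x = -mu_y <= 0 force x = y = 0 with f = 0; but x = y = 18 is feasible with f = -324 < 0, so this is not the minimum. Hence lambda > 0 and x + y = 36.
Try x > 0, y > 0 (so mu_x = mu_y = 0): y = lambda, x = lambda => x = y = lambda
x + y = 36 => 2*lambda = 36 => lambda = 18
x* = y* = 18 > 0, consistent with mu_x = mu_y = 0.
(Any feasible point with x = 0 or y = 0 has f = 0 > -324, so the minimum is not on those boundaries.)
min(-xy) = -324 (i.e. max xy = 324)
Multipliers: lambda = 18, mu_x = 0, mu_y = 0
Complementary slackness: lambda*(x + y - 36) = 18*(18 + 18 - 36) = 0, mu_x*x = 0*18 = 0, mu_y*y = 0*18 = 0. Satisfied.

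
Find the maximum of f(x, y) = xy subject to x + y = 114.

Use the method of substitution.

Substitute y = 114 - x into f(x,y) = xy:
g(x) = x(114 - x) = 114x - x^2
g'(x) = 114 - 2x = 0  =>  x = 57
y = 114 - 57 = 57
Maximum value = 57 * 57 = 3249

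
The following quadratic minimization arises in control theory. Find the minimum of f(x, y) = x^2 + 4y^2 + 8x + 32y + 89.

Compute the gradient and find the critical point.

f(x,y) = x^2 + 4y^2 + 8x + 32y + 89
df/dx = 2x + (8) = 0  =>  x = -4
df/dy = 8y + (32) = 0  =>  y = -4
f(-4, -4) = 1*(-4)^2 + 4*(-4)^2 + 8*(-4) + 32*(-4) + 89 = 9
Hessian is diagonal with entries 2, 8 > 0, so this is a minimum.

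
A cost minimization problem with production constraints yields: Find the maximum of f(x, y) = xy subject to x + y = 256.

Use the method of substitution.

Substitute y = 256 - x into f(x,y) = xy:
g(x) = x(256 - x) = 256x - x^2
g'(x) = 256 - 2x = 0  =>  x = 128
y = 256 - 128 = 128
Maximum value = 128 * 128 = 16384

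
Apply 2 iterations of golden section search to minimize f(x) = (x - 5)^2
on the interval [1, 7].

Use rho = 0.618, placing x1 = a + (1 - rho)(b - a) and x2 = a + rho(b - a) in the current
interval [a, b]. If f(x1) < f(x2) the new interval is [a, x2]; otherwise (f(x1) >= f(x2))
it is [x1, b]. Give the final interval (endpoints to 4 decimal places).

Golden section search for min of f(x) = (x - 5)^2 on [1, 7].
Each step: x1 = a + (1 - rho)(b - a), x2 = a + rho(b - a); if f(x1) < f(x2) keep [a, x2], otherwise keep [x1, b].
Step 1: [1.0000, 7.0000], x1=3.2920 (f=2.9173), x2=4.7080 (f=0.0853); f(x1) > f(x2) => keep [3.2920, 7.0000]
Step 2: [3.2920, 7.0000], x1=4.7085 (f=0.0850), x2=5.5835 (f=0.3405); f(x1) < f(x2) => keep [3.2920, 5.5835]
Final interval: [3.2920, 5.5835]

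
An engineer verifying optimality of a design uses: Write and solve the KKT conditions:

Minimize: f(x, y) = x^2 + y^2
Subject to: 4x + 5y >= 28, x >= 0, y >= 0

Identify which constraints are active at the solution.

KKT conditions for min x^2 + y^2 s.t. 4x + 5y >= 28, x >= 0, y >= 0:
Stationarity: 2x = mu*4 + mu_x, 2y = mu*5 + mu_y, with mu, mu_x, mu_y >= 0
Complementary slackness: mu*(4x + 5y - 28) = 0, mu_x*x = 0, mu_y*y = 0
(0, 0) is infeasible (4*0 + 5*0 < 28), so if mu = 0 stationarity would force x = mu_x/2 >= 0, y = mu_y/2 >= 0 with mu_x*x = mu_y*y = 0, i.e. x = y = 0: contradiction. Hence mu > 0 and 4x + 5y = 28 is active.
Try x > 0, y > 0 (so mu_x = mu_y = 0): x = 4*mu/2, y = 5*mu/2
Substitute: 4*(4*mu/2) + 5*(5*mu/2) = 28
  mu*41/2 = 28 => mu = 56/41
x* = 112/41 > 0, y* = 140/41 > 0, consistent with mu_x = mu_y = 0.
f is convex and the constraints are linear, so this KKT point is the global minimum.
f* = 784/41
Active constraints: 4x + 5y >= 28 (holds with equality, mu = 56/41 > 0); x >= 0 and y >= 0 are inactive (mu_x = mu_y = 0).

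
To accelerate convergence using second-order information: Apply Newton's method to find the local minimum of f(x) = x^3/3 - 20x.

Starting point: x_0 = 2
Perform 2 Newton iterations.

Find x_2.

f(x) = x^3/3 - 20x
f'(x) = x^2 - 20, f''(x) = 2x
Newton update: x_{n+1} = x_n - (x_n^2 - 20)/(2*x_n)
Step 1: x_0 = 2, f'=-16, f''=4, x_1 = 6
Step 2: x_1 = 6, f'=16, f''=12, x_2 = 14/3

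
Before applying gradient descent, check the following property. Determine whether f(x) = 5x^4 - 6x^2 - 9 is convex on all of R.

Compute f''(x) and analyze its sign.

f(x) = 5x^4 - 6x^2 - 9
f'(x) = 20x^3 + -12x
f''(x) = 60x^2 + -12
f''(0) = -12 < 0, so not convex near x = 0
Therefore, f is not globally convex on R.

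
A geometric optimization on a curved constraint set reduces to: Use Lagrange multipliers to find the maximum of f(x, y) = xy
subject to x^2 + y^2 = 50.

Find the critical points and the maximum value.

Lagrange conditions: y = 2*lambda*x and x = 2*lambda*y
If x = 0 then y = 0, violating the constraint, so x, y != 0.
Dividing: y/x = x/y => x^2 = y^2 => y = x or y = -x
Constraint: 2x^2 = 50 => x^2 = 25 => x = +/-5
Critical points: (5, 5), (-5, -5), (5, -5), (-5, 5)
  y = x:  xy = x^2 = 25  at (5, 5) and (-5, -5)
  y = -x: xy = -x^2 = -25 at (5, -5) and (-5, 5)
Maximum xy = 25 at (5, 5) and (-5, -5)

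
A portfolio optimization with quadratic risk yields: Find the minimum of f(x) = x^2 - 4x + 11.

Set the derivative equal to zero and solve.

f(x) = x^2 - 4x + 11
f'(x) = 2x + (-4) = 0
x = 4/2 = 2
f(2) = 7
Since f''(x) = 2 > 0, this is a minimum.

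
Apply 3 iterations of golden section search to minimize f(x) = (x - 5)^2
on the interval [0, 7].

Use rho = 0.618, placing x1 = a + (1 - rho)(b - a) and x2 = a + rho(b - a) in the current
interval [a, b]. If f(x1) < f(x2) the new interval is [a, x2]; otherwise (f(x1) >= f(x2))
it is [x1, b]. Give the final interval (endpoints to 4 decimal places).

Golden section search for min of f(x) = (x - 5)^2 on [0, 7].
Each step: x1 = a + (1 - rho)(b - a), x2 = a + rho(b - a); if f(x1) < f(x2) keep [a, x2], otherwise keep [x1, b].
Step 1: [0.0000, 7.0000], x1=2.6740 (f=5.4103), x2=4.3260 (f=0.4543); f(x1) > f(x2) => keep [2.6740, 7.0000]
Step 2: [2.6740, 7.0000], x1=4.3265 (f=0.4536), x2=5.3475 (f=0.1207); f(x1) > f(x2) => keep [4.3265, 7.0000]
Step 3: [4.3265, 7.0000], x1=5.3478 (f=0.1210), x2=5.9787 (f=0.9579); f(x1) < f(x2) => keep [4.3265, 5.9787]
Final interval: [4.3265, 5.9787]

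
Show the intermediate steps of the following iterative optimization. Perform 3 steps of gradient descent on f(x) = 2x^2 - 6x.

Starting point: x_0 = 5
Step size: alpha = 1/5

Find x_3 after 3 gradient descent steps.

f(x) = 2x^2 - 6x, f'(x) = 4x + (-6)
Step 1: f'(5) = 14, x_1 = 5 - 1/5 * 14 = 11/5
Step 2: f'(11/5) = 14/5, x_2 = 11/5 - 1/5 * 14/5 = 41/25
Step 3: f'(41/25) = 14/25, x_3 = 41/25 - 1/5 * 14/25 = 191/125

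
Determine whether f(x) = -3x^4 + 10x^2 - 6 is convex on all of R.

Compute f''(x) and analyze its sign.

f(x) = -3x^4 + 10x^2 - 6
f'(x) = -12x^3 + 20x
f''(x) = -36x^2 + 20
f''(x) = -36x^2 + 20 -> -inf as |x| -> inf
Therefore, f is not globally convex on R.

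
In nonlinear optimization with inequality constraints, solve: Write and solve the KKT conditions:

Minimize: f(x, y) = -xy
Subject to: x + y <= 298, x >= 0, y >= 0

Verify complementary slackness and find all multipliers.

Problem: min -xy s.t. x + y <= 298 (multiplier lambda), x >= 0 (mu_x), y >= 0 (mu_y)
KKT stationarity: -y + lambda - mu_x = 0, -x + lambda - mu_y = 0, with lambda, mu_x, mu_y >= 0
Complementary slackness: lambda*(x + y - 298) = 0, mu_x*x = 0, mu_y*y = 0
If lambda = 0: y = -mu_x <= 0 and x = -mu_y <= 0 force x = y = 0 with f = 0; but x = y = 149 is feasible with f = -22201 < 0, so this is not the minimum. Hence lambda > 0 and x + y = 298.
Try x > 0, y > 0 (so mu_x = mu_y = 0): y = lambda, x = lambda => x = y = lambda
x + y = 298 => 2*lambda = 298 => lambda = 149
x* = y* = 149 > 0, consistent with mu_x = mu_y = 0.
(Any feasible point with x = 0 or y = 0 has f = 0 > -22201, so the minimum is not on those boundaries.)
min(-xy) = -22201 (i.e. max xy = 22201)
Multipliers: lambda = 149, mu_x = 0, mu_y = 0
Complementary slackness: lambda*(x + y - 298) = 149*(149 + 149 - 298) = 0, mu_x*x = 0*149 = 0, mu_y*y = 0*149 = 0. Satisfied.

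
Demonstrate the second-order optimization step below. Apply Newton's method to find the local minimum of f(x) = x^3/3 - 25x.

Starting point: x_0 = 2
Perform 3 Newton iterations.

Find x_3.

f(x) = x^3/3 - 25x
f'(x) = x^2 - 25, f''(x) = 2x
Newton update: x_{n+1} = x_n - (x_n^2 - 25)/(2*x_n)
Step 1: x_0 = 2, f'=-21, f''=4, x_1 = 29/4
Step 2: x_1 = 29/4, f'=441/16, f''=29/2, x_2 = 1241/232
Step 3: x_2 = 1241/232, f'=194481/53824, f''=1241/116, x_3 = 2885681/575824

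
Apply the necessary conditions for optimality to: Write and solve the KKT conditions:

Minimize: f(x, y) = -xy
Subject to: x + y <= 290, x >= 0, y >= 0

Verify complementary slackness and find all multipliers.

Problem: min -xy s.t. x + y <= 290 (multiplier lambda), x >= 0 (mu_x), y >= 0 (mu_y)
KKT stationarity: -y + lambda - mu_x = 0, -x + lambda - mu_y = 0, with lambda, mu_x, mu_y >= 0
Complementary slackness: lambda*(x + y - 290) = 0, mu_x*x = 0, mu_y*y = 0
If lambda = 0: y = -mu_x <= 0 and x = -mu_y <= 0 force x = y = 0 with f = 0; but x = y = 145 is feasible with f = -21025 < 0, so this is not the minimum. Hence lambda > 0 and x + y = 290.
Try x > 0, y > 0 (so mu_x = mu_y = 0): y = lambda, x = lambda => x = y = lambda
x + y = 290 => 2*lambda = 290 => lambda = 145
x* = y* = 145 > 0, consistent with mu_x = mu_y = 0.
(Any feasible point with x = 0 or y = 0 has f = 0 > -21025, so the minimum is not on those boundaries.)
min(-xy) = -21025 (i.e. max xy = 21025)
Multipliers: lambda = 145, mu_x = 0, mu_y = 0
Complementary slackness: lambda*(x + y - 290) = 145*(145 + 145 - 290) = 0, mu_x*x = 0*145 = 0, mu_y*y = 0*145 = 0. Satisfied.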